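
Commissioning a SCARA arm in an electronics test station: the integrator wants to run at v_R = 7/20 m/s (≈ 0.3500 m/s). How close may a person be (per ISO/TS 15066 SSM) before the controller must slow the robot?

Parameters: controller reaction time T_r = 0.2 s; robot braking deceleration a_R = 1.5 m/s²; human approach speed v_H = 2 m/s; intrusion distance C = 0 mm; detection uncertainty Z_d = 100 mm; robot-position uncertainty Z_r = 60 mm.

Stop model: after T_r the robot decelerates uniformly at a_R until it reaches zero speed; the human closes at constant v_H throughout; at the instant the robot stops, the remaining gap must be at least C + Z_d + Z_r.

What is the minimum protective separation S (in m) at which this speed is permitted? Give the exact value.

S_min = 91/80 m = 1.1375 m

braking lasts T_s = (7/20)/(3/2) = 0.2333 s
reaction-phase robot travel = 0.3500·0.2000 = 0.0700 m
robot under decel: 0.3500²/(2·1.5000) = 0.0408 m
person approaches 2.0000·(0.2000+0.2333) = 0.8667 m
margins: 0.0000+0.1000+0.0600 = 0.1600 m
S_min ≈ 0.0700+0.0408+0.8667+0.1600  ⇒  S_min = 91/80 m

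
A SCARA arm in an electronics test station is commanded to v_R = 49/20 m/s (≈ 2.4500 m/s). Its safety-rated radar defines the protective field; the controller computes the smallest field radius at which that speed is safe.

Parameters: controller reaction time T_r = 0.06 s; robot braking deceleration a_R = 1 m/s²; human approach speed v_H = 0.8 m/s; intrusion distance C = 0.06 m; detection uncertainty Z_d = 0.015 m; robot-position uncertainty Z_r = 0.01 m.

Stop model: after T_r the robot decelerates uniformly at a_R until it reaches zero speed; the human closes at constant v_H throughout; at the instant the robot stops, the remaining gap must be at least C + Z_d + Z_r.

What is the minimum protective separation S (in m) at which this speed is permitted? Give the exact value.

S_min = 4193/800 m = 5.2412 m

braking lasts T_s = (49/20)/1 = 2.4500 s
robot in T_r: 2.4500·0.0600 = 0.1470 m
robot under decel: 2.4500²/(2·1.0000) = 3.0013 m
human over T_r+T_s: 0.8000·(0.0600+2.4500) = 2.0080 m
margins: 0.0600+0.0150+0.0100 = 0.0850 m
S_min ≈ 0.1470+3.0013+2.0080+0.0850  ⇒  S_min = 4193/800 m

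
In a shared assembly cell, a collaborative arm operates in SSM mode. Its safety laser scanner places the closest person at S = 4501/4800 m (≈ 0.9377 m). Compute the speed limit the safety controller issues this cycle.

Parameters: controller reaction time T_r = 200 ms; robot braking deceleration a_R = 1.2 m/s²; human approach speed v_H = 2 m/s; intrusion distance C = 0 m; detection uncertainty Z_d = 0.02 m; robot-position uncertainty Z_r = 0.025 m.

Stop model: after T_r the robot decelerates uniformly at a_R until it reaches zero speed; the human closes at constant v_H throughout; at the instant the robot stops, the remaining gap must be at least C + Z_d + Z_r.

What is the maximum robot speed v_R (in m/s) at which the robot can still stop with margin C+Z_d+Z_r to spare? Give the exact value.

collect terms ⇒ (5/12)·v_R² + (28/15)·v_R + (-473/960) = 0
  disc = (28/15)² − 4·(5/12)·(-473/960) = 6889/1600 ; √disc = 83/40
  v_R = (−(28/15) + 83/40) / (2·(5/12)) = 1/4 m/s
check:
braking lasts T_s = (1/4)/(6/5) = 0.2083 s
reaction-phase robot travel = 0.2500·0.2000 = 0.0500 m
robot under decel: 0.2500²/(2·1.2000) = 0.0260 m
human over T_r+T_s: 2.0000·(0.2000+0.2083) = 0.8167 m
C+Z_d+Z_r = 0.0000+0.0200+0.0250 = 0.0450 m
sum ≈ 0.0500+0.0260+0.8167+0.0450 ≈ 0.9377 m = S ✓

v_R_max = 1/4 m/s = 0.2500 m/s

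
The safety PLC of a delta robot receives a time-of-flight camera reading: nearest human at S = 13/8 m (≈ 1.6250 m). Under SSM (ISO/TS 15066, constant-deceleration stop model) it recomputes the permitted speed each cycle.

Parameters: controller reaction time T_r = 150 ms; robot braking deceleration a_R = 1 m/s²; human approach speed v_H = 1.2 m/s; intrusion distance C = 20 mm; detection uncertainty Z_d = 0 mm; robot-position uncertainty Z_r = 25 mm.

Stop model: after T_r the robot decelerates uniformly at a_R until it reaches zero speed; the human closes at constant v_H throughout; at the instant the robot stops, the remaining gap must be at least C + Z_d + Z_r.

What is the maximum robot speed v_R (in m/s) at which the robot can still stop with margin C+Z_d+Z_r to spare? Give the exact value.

at the boundary: (1/2)·v² + (27/20)·v + (-7/5) = 0
  disc = (27/20)² − 4·(1/2)·(-7/5) = 1849/400 ; √disc = 43/20
  v_R = (−(27/20) + 43/20) / (2·(1/2)) = 4/5 m/s
check:
stop time T_s = (4/5)/1 = 0.8000 s
robot covers v_R·T_r = 0.8000·0.1500 = 0.1200 m before braking
robot under decel: 0.8000²/(2·1.0000) = 0.3200 m
human closes 1.2000·0.9500 = 1.1400 m
residual clearance needed = 0.0200+0.0000+0.0250 = 0.0450 m
sum ≈ 0.1200+0.3200+1.1400+0.0450 ≈ 1.6250 m = S ✓

v_R_max = 4/5 m/s = 0.8000 m/s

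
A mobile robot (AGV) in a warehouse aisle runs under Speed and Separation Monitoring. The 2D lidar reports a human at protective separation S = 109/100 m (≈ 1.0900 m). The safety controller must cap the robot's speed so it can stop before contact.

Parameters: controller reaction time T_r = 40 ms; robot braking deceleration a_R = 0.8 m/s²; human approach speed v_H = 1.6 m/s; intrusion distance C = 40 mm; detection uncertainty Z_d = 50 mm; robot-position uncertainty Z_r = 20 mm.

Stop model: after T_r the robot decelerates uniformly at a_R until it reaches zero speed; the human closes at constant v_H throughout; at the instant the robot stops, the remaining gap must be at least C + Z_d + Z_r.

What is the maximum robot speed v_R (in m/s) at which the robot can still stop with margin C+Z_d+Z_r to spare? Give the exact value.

at the boundary: (5/8)·v² + (51/25)·v + (-229/250) = 0
  disc = (51/25)² − 4·(5/8)·(-229/250) = 16129/2500 ; √disc = 127/50
  v_R = (−(51/25) + 127/50) / (2·(5/8)) = 2/5 m/s
check:
T_s = v_R/a_R = (2/5)/(4/5) = 0.5000 s
reaction-phase robot travel = 0.4000·0.0400 = 0.0160 m
robot under decel: 0.4000²/(2·0.8000) = 0.1000 m
human over T_r+T_s: 1.6000·(0.0400+0.5000) = 0.8640 m
residual clearance needed = 0.0400+0.0500+0.0200 = 0.1100 m
sum ≈ 0.0160+0.1000+0.8640+0.1100 ≈ 1.0900 m = S ✓

v_R_max = 2/5 m/s = 0.4000 m/s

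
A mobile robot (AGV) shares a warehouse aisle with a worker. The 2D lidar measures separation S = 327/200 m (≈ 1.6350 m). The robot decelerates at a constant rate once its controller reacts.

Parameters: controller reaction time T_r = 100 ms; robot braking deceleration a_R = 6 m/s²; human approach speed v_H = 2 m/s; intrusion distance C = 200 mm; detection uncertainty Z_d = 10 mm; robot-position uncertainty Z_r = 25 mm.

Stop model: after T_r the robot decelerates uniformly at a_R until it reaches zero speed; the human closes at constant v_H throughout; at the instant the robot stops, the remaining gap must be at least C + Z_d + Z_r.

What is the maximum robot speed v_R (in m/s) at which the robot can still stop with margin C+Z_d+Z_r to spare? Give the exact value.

quadratic (1/12)·v² + (13/30)·v + (-6/5) = 0
  disc = (13/30)² − 4·(1/12)·(-6/5) = 529/900 ; √disc = 23/30
  v_R = (−(13/30) + 23/30) / (2·(1/12)) = 2 m/s
check:
braking lasts T_s = 2/6 = 0.3333 s
robot in T_r: 2.0000·0.1000 = 0.2000 m
robot covers 2.0000·0.3333 − ½·6.0000·0.3333² = 0.3333 m while stopping
human closes 2.0000·0.4333 = 0.8667 m
C+Z_d+Z_r = 0.2000+0.0100+0.0250 = 0.2350 m
sum ≈ 0.2000+0.3333+0.8667+0.2350 ≈ 1.6350 m = S ✓

v_R_max = 2 m/s = 2.0000 m/s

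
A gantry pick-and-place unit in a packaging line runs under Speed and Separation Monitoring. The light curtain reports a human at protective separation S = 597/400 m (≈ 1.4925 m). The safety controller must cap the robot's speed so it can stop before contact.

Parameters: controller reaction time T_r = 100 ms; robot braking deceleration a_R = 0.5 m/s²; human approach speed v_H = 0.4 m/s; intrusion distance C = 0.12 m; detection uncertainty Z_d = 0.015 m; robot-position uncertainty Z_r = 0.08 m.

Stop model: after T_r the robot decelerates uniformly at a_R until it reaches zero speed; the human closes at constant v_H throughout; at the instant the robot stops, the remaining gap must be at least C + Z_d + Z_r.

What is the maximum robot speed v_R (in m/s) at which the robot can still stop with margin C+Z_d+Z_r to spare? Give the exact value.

collect terms ⇒ (1)·v_R² + (9/10)·v_R + (-99/80) = 0
  disc = (9/10)² − 4·(1)·(-99/80) = 144/25 ; √disc = 12/5
  v_R = (−(9/10) + 12/5) / (2·(1)) = 3/4 m/s
check:
T_s = v_R/a_R = (3/4)/(1/2) = 1.5000 s
reaction-phase robot travel = 0.7500·0.1000 = 0.0750 m
braking distance = 0.7500²/(2·0.5000) = 0.5625 m
human over T_r+T_s: 0.4000·(0.1000+1.5000) = 0.6400 m
residual clearance needed = 0.1200+0.0150+0.0800 = 0.2150 m
sum ≈ 0.0750+0.5625+0.6400+0.2150 ≈ 1.4925 m = S ✓

v_R_max = 3/4 m/s = 0.7500 m/s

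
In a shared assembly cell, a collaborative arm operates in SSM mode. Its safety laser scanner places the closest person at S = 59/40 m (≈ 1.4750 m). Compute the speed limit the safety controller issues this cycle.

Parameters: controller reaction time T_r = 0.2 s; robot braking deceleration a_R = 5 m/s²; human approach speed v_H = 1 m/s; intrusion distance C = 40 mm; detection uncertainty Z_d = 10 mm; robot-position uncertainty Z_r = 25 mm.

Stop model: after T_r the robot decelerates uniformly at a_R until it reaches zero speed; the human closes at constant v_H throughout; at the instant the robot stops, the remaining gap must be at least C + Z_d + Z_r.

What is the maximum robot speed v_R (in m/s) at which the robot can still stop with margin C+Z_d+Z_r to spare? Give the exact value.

at the boundary: (1/10)·v² + (2/5)·v + (-6/5) = 0
  disc = (2/5)² − 4·(1/10)·(-6/5) = 16/25 ; √disc = 4/5
  v_R = (−(2/5) + 4/5) / (2·(1/10)) = 2 m/s
check:
braking lasts T_s = 2/5 = 0.4000 s
robot in T_r: 2.0000·0.2000 = 0.4000 m
robot covers 2.0000·0.4000 − ½·5.0000·0.4000² = 0.4000 m while stopping
human closes 1.0000·0.6000 = 0.6000 m
residual clearance needed = 0.0400+0.0100+0.0250 = 0.0750 m
sum ≈ 0.4000+0.4000+0.6000+0.0750 ≈ 1.4750 m = S ✓

v_R_max = 2 m/s = 2.0000 m/s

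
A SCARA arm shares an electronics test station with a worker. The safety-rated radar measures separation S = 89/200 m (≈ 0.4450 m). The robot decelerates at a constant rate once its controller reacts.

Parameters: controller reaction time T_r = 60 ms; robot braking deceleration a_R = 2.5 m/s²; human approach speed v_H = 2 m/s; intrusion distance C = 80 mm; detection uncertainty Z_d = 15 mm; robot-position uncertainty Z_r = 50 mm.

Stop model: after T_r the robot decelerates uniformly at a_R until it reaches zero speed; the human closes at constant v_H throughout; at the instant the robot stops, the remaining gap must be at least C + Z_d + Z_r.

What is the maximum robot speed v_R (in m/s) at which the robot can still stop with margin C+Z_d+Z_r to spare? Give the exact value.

v_R_max = 1/5 m/s = 0.2000 m/s

quadratic (1/5)·v² + (43/50)·v + (-9/50) = 0
  disc = (43/50)² − 4·(1/5)·(-9/50) = 2209/2500 ; √disc = 47/50
  v_R = (−(43/50) + 47/50) / (2·(1/5)) = 1/5 m/s
check:
T_s = v_R/a_R = (1/5)/(5/2) = 0.0800 s
reaction-phase robot travel = 0.2000·0.0600 = 0.0120 m
braking distance = 0.2000²/(2·2.5000) = 0.0080 m
human over T_r+T_s: 2.0000·(0.0600+0.0800) = 0.2800 m
residual clearance needed = 0.0800+0.0150+0.0500 = 0.1450 m
sum ≈ 0.0120+0.0080+0.2800+0.1450 ≈ 0.4450 m = S ✓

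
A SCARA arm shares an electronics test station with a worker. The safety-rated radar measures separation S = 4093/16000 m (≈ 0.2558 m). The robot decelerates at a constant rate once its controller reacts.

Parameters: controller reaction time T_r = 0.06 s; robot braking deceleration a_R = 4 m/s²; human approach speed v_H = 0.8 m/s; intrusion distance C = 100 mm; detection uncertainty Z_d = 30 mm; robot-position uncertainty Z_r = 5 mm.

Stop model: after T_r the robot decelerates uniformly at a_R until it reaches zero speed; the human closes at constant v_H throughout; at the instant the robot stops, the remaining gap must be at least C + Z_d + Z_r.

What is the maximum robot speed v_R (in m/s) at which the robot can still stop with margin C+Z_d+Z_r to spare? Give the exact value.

collect terms ⇒ (1/8)·v_R² + (13/50)·v_R + (-233/3200) = 0
  disc = (13/50)² − 4·(1/8)·(-233/3200) = 16641/160000 ; √disc = 129/400
  v_R = (−(13/50) + 129/400) / (2·(1/8)) = 1/4 m/s
check:
stop time T_s = (1/4)/4 = 0.0625 s
robot covers v_R·T_r = 0.2500·0.0600 = 0.0150 m before braking
robot covers 0.2500·0.0625 − ½·4.0000·0.0625² = 0.0078 m while stopping
human over T_r+T_s: 0.8000·(0.0600+0.0625) = 0.0980 m
margins: 0.1000+0.0300+0.0050 = 0.1350 m
sum ≈ 0.0150+0.0078+0.0980+0.1350 ≈ 0.2558 m = S ✓

v_R_max = 1/4 m/s = 0.2500 m/s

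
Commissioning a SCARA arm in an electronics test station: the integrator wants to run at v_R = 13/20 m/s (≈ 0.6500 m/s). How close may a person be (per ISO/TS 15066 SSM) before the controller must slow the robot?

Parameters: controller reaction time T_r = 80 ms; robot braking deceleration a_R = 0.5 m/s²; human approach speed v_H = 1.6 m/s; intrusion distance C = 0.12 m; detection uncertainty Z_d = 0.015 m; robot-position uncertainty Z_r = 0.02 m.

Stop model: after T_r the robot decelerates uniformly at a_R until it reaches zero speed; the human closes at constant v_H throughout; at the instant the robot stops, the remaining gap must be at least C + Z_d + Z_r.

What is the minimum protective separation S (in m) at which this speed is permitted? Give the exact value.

braking lasts T_s = (13/20)/(1/2) = 1.3000 s
robot in T_r: 0.6500·0.0800 = 0.0520 m
robot under decel: 0.6500²/(2·0.5000) = 0.4225 m
person approaches 1.6000·(0.0800+1.3000) = 2.2080 m
residual clearance needed = 0.1200+0.0150+0.0200 = 0.1550 m
S_min ≈ 0.0520+0.4225+2.2080+0.1550  ⇒  S_min = 227/80 m

S_min = 227/80 m = 2.8375 m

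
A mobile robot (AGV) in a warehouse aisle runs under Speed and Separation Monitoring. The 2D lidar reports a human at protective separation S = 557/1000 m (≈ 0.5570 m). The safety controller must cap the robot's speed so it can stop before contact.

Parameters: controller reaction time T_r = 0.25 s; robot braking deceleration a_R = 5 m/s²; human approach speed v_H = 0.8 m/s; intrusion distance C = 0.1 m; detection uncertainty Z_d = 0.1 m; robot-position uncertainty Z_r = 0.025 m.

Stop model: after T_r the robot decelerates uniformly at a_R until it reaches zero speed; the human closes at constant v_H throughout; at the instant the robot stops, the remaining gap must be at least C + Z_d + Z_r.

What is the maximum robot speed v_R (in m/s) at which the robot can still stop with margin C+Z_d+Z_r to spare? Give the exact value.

v_R_max = 3/10 m/s = 0.3000 m/s

collect terms ⇒ (1/10)·v_R² + (41/100)·v_R + (-33/250) = 0
  disc = (41/100)² − 4·(1/10)·(-33/250) = 2209/10000 ; √disc = 47/100
  v_R = (−(41/100) + 47/100) / (2·(1/10)) = 3/10 m/s
check:
stop time T_s = (3/10)/5 = 0.0600 s
robot covers v_R·T_r = 0.3000·0.2500 = 0.0750 m before braking
robot covers 0.3000·0.0600 − ½·5.0000·0.0600² = 0.0090 m while stopping
person approaches 0.8000·(0.2500+0.0600) = 0.2480 m
C+Z_d+Z_r = 0.1000+0.1000+0.0250 = 0.2250 m
sum ≈ 0.0750+0.0090+0.2480+0.2250 ≈ 0.5570 m = S ✓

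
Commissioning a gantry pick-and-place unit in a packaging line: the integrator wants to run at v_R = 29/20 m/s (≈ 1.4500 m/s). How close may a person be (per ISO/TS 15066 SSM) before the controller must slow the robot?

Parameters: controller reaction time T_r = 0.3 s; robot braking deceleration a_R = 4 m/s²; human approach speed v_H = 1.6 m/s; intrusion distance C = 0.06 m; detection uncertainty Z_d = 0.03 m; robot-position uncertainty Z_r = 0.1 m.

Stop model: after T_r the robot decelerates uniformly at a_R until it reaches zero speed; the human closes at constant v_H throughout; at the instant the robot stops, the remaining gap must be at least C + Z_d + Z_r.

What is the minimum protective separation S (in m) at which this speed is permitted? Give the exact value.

braking lasts T_s = (29/20)/4 = 0.3625 s
robot in T_r: 1.4500·0.3000 = 0.4350 m
braking distance = 1.4500²/(2·4.0000) = 0.2628 m
person approaches 1.6000·(0.3000+0.3625) = 1.0600 m
margins: 0.0600+0.0300+0.1000 = 0.1900 m
S_min ≈ 0.4350+0.2628+1.0600+0.1900  ⇒  S_min = 6233/3200 m

S_min = 6233/3200 m = 1.9478 m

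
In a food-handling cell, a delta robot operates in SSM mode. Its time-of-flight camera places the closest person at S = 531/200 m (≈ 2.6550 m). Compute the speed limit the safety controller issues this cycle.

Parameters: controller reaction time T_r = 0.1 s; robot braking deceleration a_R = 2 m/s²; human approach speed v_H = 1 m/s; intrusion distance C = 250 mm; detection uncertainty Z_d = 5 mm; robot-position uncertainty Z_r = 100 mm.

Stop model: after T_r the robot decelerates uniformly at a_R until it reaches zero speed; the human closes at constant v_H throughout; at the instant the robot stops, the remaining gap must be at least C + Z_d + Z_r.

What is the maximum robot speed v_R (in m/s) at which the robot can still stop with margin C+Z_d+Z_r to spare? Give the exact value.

v_R_max = 2 m/s = 2.0000 m/s

quadratic (1/4)·v² + (3/5)·v + (-11/5) = 0
  disc = (3/5)² − 4·(1/4)·(-11/5) = 64/25 ; √disc = 8/5
  v_R = (−(3/5) + 8/5) / (2·(1/4)) = 2 m/s
check:
braking lasts T_s = 2/2 = 1.0000 s
reaction-phase robot travel = 2.0000·0.1000 = 0.2000 m
robot covers 2.0000·1.0000 − ½·2.0000·1.0000² = 1.0000 m while stopping
human over T_r+T_s: 1.0000·(0.1000+1.0000) = 1.1000 m
C+Z_d+Z_r = 0.2500+0.0050+0.1000 = 0.3550 m
sum ≈ 0.2000+1.0000+1.1000+0.3550 ≈ 2.6550 m = S ✓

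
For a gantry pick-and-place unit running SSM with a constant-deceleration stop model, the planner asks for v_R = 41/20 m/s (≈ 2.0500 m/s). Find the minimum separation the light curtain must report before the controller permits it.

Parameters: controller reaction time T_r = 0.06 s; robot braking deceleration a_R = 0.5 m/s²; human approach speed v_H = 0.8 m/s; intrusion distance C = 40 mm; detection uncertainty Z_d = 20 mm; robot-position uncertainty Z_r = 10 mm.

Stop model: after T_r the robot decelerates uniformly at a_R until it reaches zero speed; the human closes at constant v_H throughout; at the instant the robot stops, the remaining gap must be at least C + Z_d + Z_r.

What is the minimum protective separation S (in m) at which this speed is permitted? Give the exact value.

stop time T_s = (41/20)/(1/2) = 4.1000 s
robot in T_r: 2.0500·0.0600 = 0.1230 m
braking distance = 2.0500²/(2·0.5000) = 4.2025 m
human closes 0.8000·4.1600 = 3.3280 m
C+Z_d+Z_r = 0.0400+0.0200+0.0100 = 0.0700 m
S_min ≈ 0.1230+4.2025+3.3280+0.0700  ⇒  S_min = 15447/2000 m

S_min = 15447/2000 m = 7.7235 m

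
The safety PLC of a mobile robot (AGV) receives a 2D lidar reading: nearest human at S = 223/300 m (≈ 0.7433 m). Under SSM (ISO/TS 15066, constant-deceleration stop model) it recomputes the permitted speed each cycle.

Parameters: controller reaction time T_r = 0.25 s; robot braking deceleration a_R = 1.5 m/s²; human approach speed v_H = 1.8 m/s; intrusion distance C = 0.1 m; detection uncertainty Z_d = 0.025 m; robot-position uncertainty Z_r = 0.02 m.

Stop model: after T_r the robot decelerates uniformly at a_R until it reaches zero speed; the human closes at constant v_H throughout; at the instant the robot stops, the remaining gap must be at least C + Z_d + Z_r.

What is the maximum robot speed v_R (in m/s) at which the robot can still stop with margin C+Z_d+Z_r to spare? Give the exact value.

v_R_max = 1/10 m/s = 0.1000 m/s

at the boundary: (1/3)·v² + (29/20)·v + (-89/600) = 0
  disc = (29/20)² − 4·(1/3)·(-89/600) = 8281/3600 ; √disc = 91/60
  v_R = (−(29/20) + 91/60) / (2·(1/3)) = 1/10 m/s
check:
stop time T_s = (1/10)/(3/2) = 0.0667 s
robot covers v_R·T_r = 0.1000·0.2500 = 0.0250 m before braking
robot under decel: 0.1000²/(2·1.5000) = 0.0033 m
person approaches 1.8000·(0.2500+0.0667) = 0.5700 m
margins: 0.1000+0.0250+0.0200 = 0.1450 m
sum ≈ 0.0250+0.0033+0.5700+0.1450 ≈ 0.7433 m = S ✓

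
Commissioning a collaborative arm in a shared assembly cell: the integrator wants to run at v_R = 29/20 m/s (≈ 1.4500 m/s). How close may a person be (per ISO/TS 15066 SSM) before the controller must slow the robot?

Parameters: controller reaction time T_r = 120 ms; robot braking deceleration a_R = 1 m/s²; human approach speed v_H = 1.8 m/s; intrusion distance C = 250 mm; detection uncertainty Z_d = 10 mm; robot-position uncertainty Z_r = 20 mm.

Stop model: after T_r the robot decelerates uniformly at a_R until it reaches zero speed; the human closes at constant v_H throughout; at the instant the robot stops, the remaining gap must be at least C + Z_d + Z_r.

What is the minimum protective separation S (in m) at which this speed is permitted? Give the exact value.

T_s = v_R/a_R = (29/20)/1 = 1.4500 s
robot in T_r: 1.4500·0.1200 = 0.1740 m
robot under decel: 1.4500²/(2·1.0000) = 1.0513 m
person approaches 1.8000·(0.1200+1.4500) = 2.8260 m
margins: 0.2500+0.0100+0.0200 = 0.2800 m
S_min ≈ 0.1740+1.0513+2.8260+0.2800  ⇒  S_min = 693/160 m

S_min = 693/160 m = 4.3312 m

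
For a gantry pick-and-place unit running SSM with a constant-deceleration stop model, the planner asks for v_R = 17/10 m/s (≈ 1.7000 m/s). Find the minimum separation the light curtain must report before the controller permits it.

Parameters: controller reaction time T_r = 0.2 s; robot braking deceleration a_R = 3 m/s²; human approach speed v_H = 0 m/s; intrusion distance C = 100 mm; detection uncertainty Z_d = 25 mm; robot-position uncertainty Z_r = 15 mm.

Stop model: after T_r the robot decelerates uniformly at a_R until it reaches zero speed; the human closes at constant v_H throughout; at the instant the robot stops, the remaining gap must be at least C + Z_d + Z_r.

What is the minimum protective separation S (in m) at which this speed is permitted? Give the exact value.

braking lasts T_s = (17/10)/3 = 0.5667 s
reaction-phase robot travel = 1.7000·0.2000 = 0.3400 m
robot covers 1.7000·0.5667 − ½·3.0000·0.5667² = 0.4817 m while stopping
human over T_r+T_s: 0.0000·(0.2000+0.5667) = 0.0000 m
margins: 0.1000+0.0250+0.0150 = 0.1400 m
S_min ≈ 0.3400+0.4817+0.0000+0.1400  ⇒  S_min = 577/600 m

S_min = 577/600 m = 0.9617 m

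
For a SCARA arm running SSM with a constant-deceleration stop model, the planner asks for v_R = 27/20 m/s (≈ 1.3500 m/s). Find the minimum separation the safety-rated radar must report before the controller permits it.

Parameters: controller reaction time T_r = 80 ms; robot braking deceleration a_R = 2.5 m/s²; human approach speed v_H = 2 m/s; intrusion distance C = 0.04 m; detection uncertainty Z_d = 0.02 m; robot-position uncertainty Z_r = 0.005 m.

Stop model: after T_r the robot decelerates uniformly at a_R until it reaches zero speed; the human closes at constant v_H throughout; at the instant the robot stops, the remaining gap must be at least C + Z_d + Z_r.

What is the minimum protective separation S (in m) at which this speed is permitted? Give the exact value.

braking lasts T_s = (27/20)/(5/2) = 0.5400 s
reaction-phase robot travel = 1.3500·0.0800 = 0.1080 m
robot under decel: 1.3500²/(2·2.5000) = 0.3645 m
person approaches 2.0000·(0.0800+0.5400) = 1.2400 m
margins: 0.0400+0.0200+0.0050 = 0.0650 m
S_min ≈ 0.1080+0.3645+1.2400+0.0650  ⇒  S_min = 711/400 m

S_min = 711/400 m = 1.7775 m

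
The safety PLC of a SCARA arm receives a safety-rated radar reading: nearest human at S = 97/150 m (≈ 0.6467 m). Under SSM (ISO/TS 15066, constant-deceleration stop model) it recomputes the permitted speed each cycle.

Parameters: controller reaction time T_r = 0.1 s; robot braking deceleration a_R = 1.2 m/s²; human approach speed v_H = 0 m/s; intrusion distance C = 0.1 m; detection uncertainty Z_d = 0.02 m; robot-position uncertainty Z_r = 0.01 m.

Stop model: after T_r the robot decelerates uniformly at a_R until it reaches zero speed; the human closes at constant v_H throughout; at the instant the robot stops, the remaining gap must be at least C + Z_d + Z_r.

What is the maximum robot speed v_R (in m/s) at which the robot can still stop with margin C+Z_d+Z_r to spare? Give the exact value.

v_R_max = 1 m/s = 1.0000 m/s

at the boundary: (5/12)·v² + (1/10)·v + (-31/60) = 0
  disc = (1/10)² − 4·(5/12)·(-31/60) = 196/225 ; √disc = 14/15
  v_R = (−(1/10) + 14/15) / (2·(5/12)) = 1 m/s
check:
braking lasts T_s = 1/(6/5) = 0.8333 s
robot in T_r: 1.0000·0.1000 = 0.1000 m
braking distance = 1.0000²/(2·1.2000) = 0.4167 m
human over T_r+T_s: 0.0000·(0.1000+0.8333) = 0.0000 m
C+Z_d+Z_r = 0.1000+0.0200+0.0100 = 0.1300 m
sum ≈ 0.1000+0.4167+0.0000+0.1300 ≈ 0.6467 m = S ✓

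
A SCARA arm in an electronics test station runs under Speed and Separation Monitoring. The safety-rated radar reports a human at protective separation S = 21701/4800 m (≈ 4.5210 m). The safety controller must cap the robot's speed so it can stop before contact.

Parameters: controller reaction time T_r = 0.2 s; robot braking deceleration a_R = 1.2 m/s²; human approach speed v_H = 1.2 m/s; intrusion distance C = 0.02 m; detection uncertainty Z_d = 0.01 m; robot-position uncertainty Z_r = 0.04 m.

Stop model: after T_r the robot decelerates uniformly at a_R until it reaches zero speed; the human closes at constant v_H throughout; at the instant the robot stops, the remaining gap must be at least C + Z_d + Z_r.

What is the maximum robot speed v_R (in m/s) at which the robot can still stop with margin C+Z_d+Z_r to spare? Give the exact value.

quadratic (5/12)·v² + (6/5)·v + (-20213/4800) = 0
  disc = (6/5)² − 4·(5/12)·(-20213/4800) = 121801/14400 ; √disc = 349/120
  v_R = (−(6/5) + 349/120) / (2·(5/12)) = 41/20 m/s
check:
T_s = v_R/a_R = (41/20)/(6/5) = 1.7083 s
robot covers v_R·T_r = 2.0500·0.2000 = 0.4100 m before braking
robot covers 2.0500·1.7083 − ½·1.2000·1.7083² = 1.7510 m while stopping
human over T_r+T_s: 1.2000·(0.2000+1.7083) = 2.2900 m
residual clearance needed = 0.0200+0.0100+0.0400 = 0.0700 m
sum ≈ 0.4100+1.7510+2.2900+0.0700 ≈ 4.5210 m = S ✓

v_R_max = 41/20 m/s = 2.0500 m/s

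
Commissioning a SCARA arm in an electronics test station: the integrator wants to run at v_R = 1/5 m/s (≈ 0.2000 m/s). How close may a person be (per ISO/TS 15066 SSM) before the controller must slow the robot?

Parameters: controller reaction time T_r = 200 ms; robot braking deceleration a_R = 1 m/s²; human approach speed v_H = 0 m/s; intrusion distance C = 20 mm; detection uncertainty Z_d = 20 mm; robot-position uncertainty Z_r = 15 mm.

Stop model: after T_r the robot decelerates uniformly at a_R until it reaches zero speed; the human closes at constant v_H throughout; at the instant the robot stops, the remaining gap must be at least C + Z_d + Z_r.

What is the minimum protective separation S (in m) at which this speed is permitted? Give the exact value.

braking lasts T_s = (1/5)/1 = 0.2000 s
robot in T_r: 0.2000·0.2000 = 0.0400 m
braking distance = 0.2000²/(2·1.0000) = 0.0200 m
human over T_r+T_s: 0.0000·(0.2000+0.2000) = 0.0000 m
margins: 0.0200+0.0200+0.0150 = 0.0550 m
S_min ≈ 0.0400+0.0200+0.0000+0.0550  ⇒  S_min = 23/200 m

S_min = 23/200 m = 0.1150 m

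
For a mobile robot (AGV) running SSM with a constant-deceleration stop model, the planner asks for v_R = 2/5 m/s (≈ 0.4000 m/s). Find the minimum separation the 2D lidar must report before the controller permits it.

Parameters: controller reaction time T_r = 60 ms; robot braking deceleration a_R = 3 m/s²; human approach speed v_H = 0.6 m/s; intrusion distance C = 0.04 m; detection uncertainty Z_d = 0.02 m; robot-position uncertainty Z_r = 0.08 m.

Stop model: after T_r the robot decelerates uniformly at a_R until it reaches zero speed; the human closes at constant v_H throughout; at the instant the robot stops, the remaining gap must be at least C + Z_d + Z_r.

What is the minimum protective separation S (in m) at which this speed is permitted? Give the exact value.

braking lasts T_s = (2/5)/3 = 0.1333 s
robot covers v_R·T_r = 0.4000·0.0600 = 0.0240 m before braking
robot covers 0.4000·0.1333 − ½·3.0000·0.1333² = 0.0267 m while stopping
human closes 0.6000·0.1933 = 0.1160 m
C+Z_d+Z_r = 0.0400+0.0200+0.0800 = 0.1400 m
S_min ≈ 0.0240+0.0267+0.1160+0.1400  ⇒  S_min = 23/75 m

S_min = 23/75 m = 0.3067 m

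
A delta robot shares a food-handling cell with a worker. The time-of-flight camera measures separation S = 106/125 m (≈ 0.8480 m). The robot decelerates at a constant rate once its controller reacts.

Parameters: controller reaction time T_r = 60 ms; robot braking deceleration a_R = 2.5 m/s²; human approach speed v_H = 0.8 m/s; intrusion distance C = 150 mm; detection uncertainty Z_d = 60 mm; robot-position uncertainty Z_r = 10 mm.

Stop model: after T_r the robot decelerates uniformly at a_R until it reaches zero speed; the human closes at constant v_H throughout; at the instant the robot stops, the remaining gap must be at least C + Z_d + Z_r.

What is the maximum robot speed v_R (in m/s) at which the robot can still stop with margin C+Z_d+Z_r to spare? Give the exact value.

v_R_max = 1 m/s = 1.0000 m/s

collect terms ⇒ (1/5)·v_R² + (19/50)·v_R + (-29/50) = 0
  disc = (19/50)² − 4·(1/5)·(-29/50) = 1521/2500 ; √disc = 39/50
  v_R = (−(19/50) + 39/50) / (2·(1/5)) = 1 m/s
check:
stop time T_s = 1/(5/2) = 0.4000 s
reaction-phase robot travel = 1.0000·0.0600 = 0.0600 m
robot covers 1.0000·0.4000 − ½·2.5000·0.4000² = 0.2000 m while stopping
human over T_r+T_s: 0.8000·(0.0600+0.4000) = 0.3680 m
residual clearance needed = 0.1500+0.0600+0.0100 = 0.2200 m
sum ≈ 0.0600+0.2000+0.3680+0.2200 ≈ 0.8480 m = S ✓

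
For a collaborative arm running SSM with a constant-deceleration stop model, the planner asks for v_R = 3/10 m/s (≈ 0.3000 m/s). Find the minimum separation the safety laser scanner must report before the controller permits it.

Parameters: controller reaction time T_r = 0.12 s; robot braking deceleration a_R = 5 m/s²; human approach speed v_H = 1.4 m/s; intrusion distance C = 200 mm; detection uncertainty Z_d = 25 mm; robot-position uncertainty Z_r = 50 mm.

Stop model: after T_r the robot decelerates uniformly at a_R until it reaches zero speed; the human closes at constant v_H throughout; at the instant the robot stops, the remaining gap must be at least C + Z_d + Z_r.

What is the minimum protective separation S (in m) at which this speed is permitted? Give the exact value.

S_min = 143/250 m = 0.5720 m

braking lasts T_s = (3/10)/5 = 0.0600 s
robot in T_r: 0.3000·0.1200 = 0.0360 m
braking distance = 0.3000²/(2·5.0000) = 0.0090 m
human over T_r+T_s: 1.4000·(0.1200+0.0600) = 0.2520 m
margins: 0.2000+0.0250+0.0500 = 0.2750 m
S_min ≈ 0.0360+0.0090+0.2520+0.2750  ⇒  S_min = 143/250 m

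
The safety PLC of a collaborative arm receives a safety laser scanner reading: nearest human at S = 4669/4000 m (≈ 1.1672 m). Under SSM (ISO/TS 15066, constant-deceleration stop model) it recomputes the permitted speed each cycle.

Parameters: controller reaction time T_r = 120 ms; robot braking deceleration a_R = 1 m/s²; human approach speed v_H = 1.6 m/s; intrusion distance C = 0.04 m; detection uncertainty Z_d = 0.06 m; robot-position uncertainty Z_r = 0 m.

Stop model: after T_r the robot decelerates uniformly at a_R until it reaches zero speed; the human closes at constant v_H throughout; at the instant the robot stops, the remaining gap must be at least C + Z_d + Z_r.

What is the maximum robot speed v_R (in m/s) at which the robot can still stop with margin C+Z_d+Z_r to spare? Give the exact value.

quadratic (1/2)·v² + (43/25)·v + (-3501/4000) = 0
  disc = (43/25)² − 4·(1/2)·(-3501/4000) = 47089/10000 ; √disc = 217/100
  v_R = (−(43/25) + 217/100) / (2·(1/2)) = 9/20 m/s
check:
stop time T_s = (9/20)/1 = 0.4500 s
reaction-phase robot travel = 0.4500·0.1200 = 0.0540 m
braking distance = 0.4500²/(2·1.0000) = 0.1013 m
human over T_r+T_s: 1.6000·(0.1200+0.4500) = 0.9120 m
margins: 0.0400+0.0600+0.0000 = 0.1000 m
sum ≈ 0.0540+0.1013+0.9120+0.1000 ≈ 1.1672 m = S ✓

v_R_max = 9/20 m/s = 0.4500 m/s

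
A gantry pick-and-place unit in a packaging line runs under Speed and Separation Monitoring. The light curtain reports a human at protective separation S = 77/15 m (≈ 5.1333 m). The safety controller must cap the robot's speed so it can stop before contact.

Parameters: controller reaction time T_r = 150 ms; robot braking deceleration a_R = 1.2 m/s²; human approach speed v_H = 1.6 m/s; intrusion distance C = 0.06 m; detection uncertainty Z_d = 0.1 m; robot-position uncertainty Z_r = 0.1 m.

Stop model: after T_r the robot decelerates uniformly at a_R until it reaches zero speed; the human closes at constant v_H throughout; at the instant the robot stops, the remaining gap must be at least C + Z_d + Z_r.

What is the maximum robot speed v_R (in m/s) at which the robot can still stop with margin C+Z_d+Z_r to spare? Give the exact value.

quadratic (5/12)·v² + (89/60)·v + (-139/30) = 0
  disc = (89/60)² − 4·(5/12)·(-139/30) = 3969/400 ; √disc = 63/20
  v_R = (−(89/60) + 63/20) / (2·(5/12)) = 2 m/s
check:
T_s = v_R/a_R = 2/(6/5) = 1.6667 s
robot in T_r: 2.0000·0.1500 = 0.3000 m
robot covers 2.0000·1.6667 − ½·1.2000·1.6667² = 1.6667 m while stopping
human over T_r+T_s: 1.6000·(0.1500+1.6667) = 2.9067 m
residual clearance needed = 0.0600+0.1000+0.1000 = 0.2600 m
sum ≈ 0.3000+1.6667+2.9067+0.2600 ≈ 5.1333 m = S ✓

v_R_max = 2 m/s = 2.0000 m/s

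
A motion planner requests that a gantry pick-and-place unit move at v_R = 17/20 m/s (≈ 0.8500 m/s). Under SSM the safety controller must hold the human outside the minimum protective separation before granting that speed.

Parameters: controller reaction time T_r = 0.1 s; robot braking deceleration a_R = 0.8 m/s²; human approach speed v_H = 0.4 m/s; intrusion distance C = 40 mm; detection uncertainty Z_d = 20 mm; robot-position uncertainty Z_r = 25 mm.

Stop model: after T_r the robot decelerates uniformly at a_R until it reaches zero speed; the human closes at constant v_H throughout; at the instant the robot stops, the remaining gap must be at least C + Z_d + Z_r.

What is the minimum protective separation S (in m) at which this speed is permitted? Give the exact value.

S_min = 3477/3200 m = 1.0866 m

T_s = v_R/a_R = (17/20)/(4/5) = 1.0625 s
reaction-phase robot travel = 0.8500·0.1000 = 0.0850 m
robot covers 0.8500·1.0625 − ½·0.8000·1.0625² = 0.4516 m while stopping
person approaches 0.4000·(0.1000+1.0625) = 0.4650 m
margins: 0.0400+0.0200+0.0250 = 0.0850 m
S_min ≈ 0.0850+0.4516+0.4650+0.0850  ⇒  S_min = 3477/3200 m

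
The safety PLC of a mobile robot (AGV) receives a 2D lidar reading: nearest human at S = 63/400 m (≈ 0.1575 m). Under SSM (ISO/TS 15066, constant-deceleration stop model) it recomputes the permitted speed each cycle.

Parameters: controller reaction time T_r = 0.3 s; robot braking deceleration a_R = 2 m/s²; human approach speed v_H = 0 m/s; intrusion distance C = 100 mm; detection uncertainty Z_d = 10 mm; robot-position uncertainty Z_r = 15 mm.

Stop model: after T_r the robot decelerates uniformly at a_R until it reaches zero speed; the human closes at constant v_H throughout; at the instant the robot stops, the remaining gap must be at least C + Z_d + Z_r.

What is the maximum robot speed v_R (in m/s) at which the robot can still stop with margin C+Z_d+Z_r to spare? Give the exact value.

quadratic (1/4)·v² + (3/10)·v + (-13/400) = 0
  disc = (3/10)² − 4·(1/4)·(-13/400) = 49/400 ; √disc = 7/20
  v_R = (−(3/10) + 7/20) / (2·(1/4)) = 1/10 m/s
check:
stop time T_s = (1/10)/2 = 0.0500 s
reaction-phase robot travel = 0.1000·0.3000 = 0.0300 m
robot under decel: 0.1000²/(2·2.0000) = 0.0025 m
human closes 0.0000·0.3500 = 0.0000 m
C+Z_d+Z_r = 0.1000+0.0100+0.0150 = 0.1250 m
sum ≈ 0.0300+0.0025+0.0000+0.1250 ≈ 0.1575 m = S ✓

v_R_max = 1/10 m/s = 0.1000 m/s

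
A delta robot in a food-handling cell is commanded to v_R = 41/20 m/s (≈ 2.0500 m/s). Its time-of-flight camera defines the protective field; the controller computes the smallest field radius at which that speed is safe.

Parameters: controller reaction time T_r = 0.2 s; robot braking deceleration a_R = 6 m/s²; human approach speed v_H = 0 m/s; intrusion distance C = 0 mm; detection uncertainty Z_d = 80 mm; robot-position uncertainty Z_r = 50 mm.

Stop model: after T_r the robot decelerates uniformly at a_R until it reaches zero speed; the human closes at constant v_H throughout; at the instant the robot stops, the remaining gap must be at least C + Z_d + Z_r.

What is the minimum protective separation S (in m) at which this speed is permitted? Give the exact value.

stop time T_s = (41/20)/6 = 0.3417 s
robot in T_r: 2.0500·0.2000 = 0.4100 m
braking distance = 2.0500²/(2·6.0000) = 0.3502 m
human over T_r+T_s: 0.0000·(0.2000+0.3417) = 0.0000 m
margins: 0.0000+0.0800+0.0500 = 0.1300 m
S_min ≈ 0.4100+0.3502+0.0000+0.1300  ⇒  S_min = 4273/4800 m

S_min = 4273/4800 m = 0.8902 m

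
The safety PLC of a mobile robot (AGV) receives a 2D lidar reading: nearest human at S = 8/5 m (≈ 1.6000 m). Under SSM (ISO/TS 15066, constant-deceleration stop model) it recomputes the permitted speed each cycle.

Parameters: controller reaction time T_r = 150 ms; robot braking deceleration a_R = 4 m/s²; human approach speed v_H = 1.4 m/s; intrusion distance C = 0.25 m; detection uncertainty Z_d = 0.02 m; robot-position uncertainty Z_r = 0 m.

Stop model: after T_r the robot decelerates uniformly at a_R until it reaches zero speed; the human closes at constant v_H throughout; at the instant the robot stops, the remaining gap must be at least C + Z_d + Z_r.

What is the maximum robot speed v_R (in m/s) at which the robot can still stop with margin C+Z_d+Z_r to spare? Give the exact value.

quadratic (1/8)·v² + (1/2)·v + (-28/25) = 0
  disc = (1/2)² − 4·(1/8)·(-28/25) = 81/100 ; √disc = 9/10
  v_R = (−(1/2) + 9/10) / (2·(1/8)) = 8/5 m/s
check:
stop time T_s = (8/5)/4 = 0.4000 s
robot covers v_R·T_r = 1.6000·0.1500 = 0.2400 m before braking
robot covers 1.6000·0.4000 − ½·4.0000·0.4000² = 0.3200 m while stopping
human closes 1.4000·0.5500 = 0.7700 m
C+Z_d+Z_r = 0.2500+0.0200+0.0000 = 0.2700 m
sum ≈ 0.2400+0.3200+0.7700+0.2700 ≈ 1.6000 m = S ✓

v_R_max = 8/5 m/s = 1.6000 m/s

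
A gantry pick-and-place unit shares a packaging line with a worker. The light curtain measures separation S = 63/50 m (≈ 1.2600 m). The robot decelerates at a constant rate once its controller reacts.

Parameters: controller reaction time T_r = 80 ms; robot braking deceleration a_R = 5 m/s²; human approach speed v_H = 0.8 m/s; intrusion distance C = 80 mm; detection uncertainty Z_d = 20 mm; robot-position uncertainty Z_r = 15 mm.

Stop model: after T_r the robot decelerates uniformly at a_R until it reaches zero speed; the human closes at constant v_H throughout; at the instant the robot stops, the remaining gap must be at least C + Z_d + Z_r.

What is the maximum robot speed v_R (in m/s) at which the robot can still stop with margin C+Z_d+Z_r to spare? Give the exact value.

quadratic (1/10)·v² + (6/25)·v + (-1081/1000) = 0
  disc = (6/25)² − 4·(1/10)·(-1081/1000) = 49/100 ; √disc = 7/10
  v_R = (−(6/25) + 7/10) / (2·(1/10)) = 23/10 m/s
check:
braking lasts T_s = (23/10)/5 = 0.4600 s
robot covers v_R·T_r = 2.3000·0.0800 = 0.1840 m before braking
braking distance = 2.3000²/(2·5.0000) = 0.5290 m
human closes 0.8000·0.5400 = 0.4320 m
C+Z_d+Z_r = 0.0800+0.0200+0.0150 = 0.1150 m
sum ≈ 0.1840+0.5290+0.4320+0.1150 ≈ 1.2600 m = S ✓

v_R_max = 23/10 m/s = 2.3000 m/s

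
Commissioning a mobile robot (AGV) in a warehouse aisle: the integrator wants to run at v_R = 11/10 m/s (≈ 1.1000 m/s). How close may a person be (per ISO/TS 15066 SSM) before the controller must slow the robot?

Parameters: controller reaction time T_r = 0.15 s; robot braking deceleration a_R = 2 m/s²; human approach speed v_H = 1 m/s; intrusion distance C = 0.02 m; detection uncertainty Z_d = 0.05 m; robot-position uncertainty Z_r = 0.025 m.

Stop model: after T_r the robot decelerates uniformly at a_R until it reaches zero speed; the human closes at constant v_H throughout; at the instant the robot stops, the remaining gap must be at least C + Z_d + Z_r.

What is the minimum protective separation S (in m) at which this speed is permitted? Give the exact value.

S_min = 101/80 m = 1.2625 m

braking lasts T_s = (11/10)/2 = 0.5500 s
reaction-phase robot travel = 1.1000·0.1500 = 0.1650 m
braking distance = 1.1000²/(2·2.0000) = 0.3025 m
human closes 1.0000·0.7000 = 0.7000 m
residual clearance needed = 0.0200+0.0500+0.0250 = 0.0950 m
S_min ≈ 0.1650+0.3025+0.7000+0.0950  ⇒  S_min = 101/80 m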